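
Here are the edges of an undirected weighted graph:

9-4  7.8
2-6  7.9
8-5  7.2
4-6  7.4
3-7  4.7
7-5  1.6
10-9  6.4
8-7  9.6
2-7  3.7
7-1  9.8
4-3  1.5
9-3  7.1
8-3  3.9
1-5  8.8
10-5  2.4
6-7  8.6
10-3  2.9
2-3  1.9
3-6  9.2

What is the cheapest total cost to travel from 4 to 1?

Enumerating some paths:
4 → 3 → 10 → 5 → 1: 1.5+2.9+2.4+8.8 = 15.6
4 → 3 → 7 → 1: 1.5+4.7+9.8 = 16
Cheapest is 4 → 3 → 10 → 5 → 1 at 15.6.

15.6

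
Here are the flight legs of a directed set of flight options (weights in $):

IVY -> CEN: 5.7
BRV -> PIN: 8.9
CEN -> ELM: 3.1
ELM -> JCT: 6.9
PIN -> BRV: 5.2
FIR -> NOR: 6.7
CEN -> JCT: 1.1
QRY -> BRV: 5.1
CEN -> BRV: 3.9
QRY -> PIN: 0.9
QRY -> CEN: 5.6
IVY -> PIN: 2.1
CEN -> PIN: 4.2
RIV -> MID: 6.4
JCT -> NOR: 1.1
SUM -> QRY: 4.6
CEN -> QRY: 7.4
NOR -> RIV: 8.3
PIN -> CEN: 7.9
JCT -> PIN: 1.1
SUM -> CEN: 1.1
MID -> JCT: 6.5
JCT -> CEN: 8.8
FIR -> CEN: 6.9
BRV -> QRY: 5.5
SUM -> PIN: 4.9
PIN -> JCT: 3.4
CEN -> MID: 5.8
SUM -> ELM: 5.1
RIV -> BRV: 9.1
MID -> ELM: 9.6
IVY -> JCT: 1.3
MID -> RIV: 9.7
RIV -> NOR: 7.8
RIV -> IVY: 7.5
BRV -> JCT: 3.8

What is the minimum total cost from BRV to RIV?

$13.2

Settle nodes by increasing distance from BRV:
BRV: 0
JCT: 3.8  (via BRV)
PIN: 4.9  (via JCT)
NOR: 4.9  (via JCT)
QRY: 5.5  (via BRV)
CEN: 11.1  (via QRY)
RIV: 13.2  (via NOR)
Shortest route: BRV–JCT–NOR–RIV = $13.2.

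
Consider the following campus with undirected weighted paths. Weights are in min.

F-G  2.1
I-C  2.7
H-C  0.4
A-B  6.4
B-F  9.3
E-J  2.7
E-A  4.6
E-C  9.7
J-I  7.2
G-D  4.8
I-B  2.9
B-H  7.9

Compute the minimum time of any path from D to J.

26.3 min

Enumerating some paths:
D → G → F → B → A → E → J: 4.8+2.1+9.3+6.4+4.6+2.7 = 29.9
D → G → F → B → I → J: 4.8+2.1+9.3+2.9+7.2 = 26.3
The minimum is 26.3 min via D → G → F → B → I → J.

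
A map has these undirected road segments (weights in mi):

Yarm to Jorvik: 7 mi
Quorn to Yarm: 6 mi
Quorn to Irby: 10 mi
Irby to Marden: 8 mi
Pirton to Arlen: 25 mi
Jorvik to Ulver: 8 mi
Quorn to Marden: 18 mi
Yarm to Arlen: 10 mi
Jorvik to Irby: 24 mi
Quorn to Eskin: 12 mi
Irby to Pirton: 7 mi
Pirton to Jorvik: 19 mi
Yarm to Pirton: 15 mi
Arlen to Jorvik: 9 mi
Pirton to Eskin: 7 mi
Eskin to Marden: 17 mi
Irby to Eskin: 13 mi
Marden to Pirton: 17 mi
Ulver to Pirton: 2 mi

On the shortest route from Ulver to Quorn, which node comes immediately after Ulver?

Pirton

Enumerating some paths:
Ulver - Pirton - Yarm - Quorn: 2+15+6 = 23
Ulver - Jorvik - Yarm - Quorn: 8+7+6 = 21
Ulver - Pirton - Irby - Quorn: 2+7+10 = 19
Ulver - Pirton - Eskin - Quorn: 2+7+12 = 21
The minimum is 19 mi via Ulver - Pirton - Irby - Quorn.
So from Ulver the first move is to Pirton.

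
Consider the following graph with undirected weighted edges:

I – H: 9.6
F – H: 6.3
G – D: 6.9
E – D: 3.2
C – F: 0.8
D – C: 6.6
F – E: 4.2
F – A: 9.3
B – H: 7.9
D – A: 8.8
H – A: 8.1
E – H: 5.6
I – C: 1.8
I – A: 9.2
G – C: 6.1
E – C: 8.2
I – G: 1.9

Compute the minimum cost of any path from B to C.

Compare a few routes:
B - H - E - F - C: 7.9+5.6+4.2+0.8 = 18.5
B - H - F - C: 7.9+6.3+0.8 = 15
B - H - I - C: 7.9+9.6+1.8 = 19.3
Cheapest is B - H - F - C at 15.

15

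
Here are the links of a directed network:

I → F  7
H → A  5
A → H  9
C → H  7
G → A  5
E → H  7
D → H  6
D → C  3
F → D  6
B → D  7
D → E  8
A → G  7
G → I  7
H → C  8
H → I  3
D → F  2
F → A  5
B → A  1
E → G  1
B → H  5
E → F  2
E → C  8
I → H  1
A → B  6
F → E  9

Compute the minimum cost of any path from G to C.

Running Dijkstra from G:
G: 0
A: 5  (via G)
I: 7  (via G)
H: 8  (via I)
B: 11  (via A)
F: 14  (via I)
C: 16  (via H)
Shortest route: G → I → H → C = 16.

16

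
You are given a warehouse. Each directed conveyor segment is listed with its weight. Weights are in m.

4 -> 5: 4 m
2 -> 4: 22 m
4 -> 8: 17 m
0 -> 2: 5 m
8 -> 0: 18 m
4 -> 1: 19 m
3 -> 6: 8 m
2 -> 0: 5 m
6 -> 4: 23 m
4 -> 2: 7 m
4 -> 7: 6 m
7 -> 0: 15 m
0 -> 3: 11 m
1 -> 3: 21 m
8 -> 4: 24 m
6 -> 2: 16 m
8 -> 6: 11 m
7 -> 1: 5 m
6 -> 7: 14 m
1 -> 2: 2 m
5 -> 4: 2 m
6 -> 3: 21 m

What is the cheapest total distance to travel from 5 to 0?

14 m

Enumerating some paths:
5–4–2–0: 2+7+5 = 14
5–4–7–1–2–0: 2+6+5+2+5 = 20
5–4–1–2–0: 2+19+2+5 = 28
5–4–7–0: 2+6+15 = 23
Cheapest is 5–4–2–0 at 14 m.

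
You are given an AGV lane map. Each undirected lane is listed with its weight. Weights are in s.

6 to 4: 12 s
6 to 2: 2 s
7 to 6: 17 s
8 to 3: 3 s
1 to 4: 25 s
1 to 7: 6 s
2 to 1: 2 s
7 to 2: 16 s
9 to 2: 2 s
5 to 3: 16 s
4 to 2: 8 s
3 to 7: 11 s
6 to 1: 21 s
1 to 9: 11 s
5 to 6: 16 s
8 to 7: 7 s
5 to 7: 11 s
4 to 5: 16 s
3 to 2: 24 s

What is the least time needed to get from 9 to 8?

Running Dijkstra from 9:
9: 0
2: 2  (via 9)
1: 4  (via 2)
6: 4  (via 2)
4: 10  (via 2)
7: 10  (via 1)
8: 17  (via 7)
Shortest route: 9–2–1–7–8 = 17 s.

17 s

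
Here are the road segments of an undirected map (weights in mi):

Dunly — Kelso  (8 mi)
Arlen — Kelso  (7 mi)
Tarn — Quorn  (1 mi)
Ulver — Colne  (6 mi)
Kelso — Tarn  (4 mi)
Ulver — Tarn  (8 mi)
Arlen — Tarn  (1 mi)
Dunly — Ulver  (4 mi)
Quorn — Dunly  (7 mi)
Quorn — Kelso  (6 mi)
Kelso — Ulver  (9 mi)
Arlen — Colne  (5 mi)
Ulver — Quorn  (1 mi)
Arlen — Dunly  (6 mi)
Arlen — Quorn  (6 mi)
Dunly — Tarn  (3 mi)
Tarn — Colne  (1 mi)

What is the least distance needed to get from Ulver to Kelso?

Shortest distances from Ulver:
Ulver: 0
Quorn: 1  (via Ulver)
Tarn: 2  (via Quorn)
Arlen: 3  (via Tarn)
Colne: 3  (via Tarn)
Dunly: 4  (via Ulver)
Kelso: 6  (via Tarn)
Shortest route: Ulver → Quorn → Tarn → Kelso = 6 mi.

6 mi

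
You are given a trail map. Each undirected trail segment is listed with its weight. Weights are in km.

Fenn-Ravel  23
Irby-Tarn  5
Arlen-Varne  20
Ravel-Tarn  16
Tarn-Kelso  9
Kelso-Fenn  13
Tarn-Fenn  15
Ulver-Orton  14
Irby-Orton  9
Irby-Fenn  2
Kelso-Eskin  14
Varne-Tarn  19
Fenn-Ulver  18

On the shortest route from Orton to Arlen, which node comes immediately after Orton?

Enumerating some paths:
Orton → Irby → Tarn → Varne → Arlen: 9+5+19+20 = 53
Orton → Ulver → Fenn → Irby → Tarn → Varne → Arlen: 14+18+2+5+19+20 = 78
Orton → Irby → Fenn → Kelso → Tarn → Varne → Arlen: 9+2+13+9+19+20 = 72
Orton → Irby → Fenn → Tarn → Varne → Arlen: 9+2+15+19+20 = 65
Cheapest is Orton → Irby → Tarn → Varne → Arlen at 53 km.
So from Orton the first move is to Irby.

Irby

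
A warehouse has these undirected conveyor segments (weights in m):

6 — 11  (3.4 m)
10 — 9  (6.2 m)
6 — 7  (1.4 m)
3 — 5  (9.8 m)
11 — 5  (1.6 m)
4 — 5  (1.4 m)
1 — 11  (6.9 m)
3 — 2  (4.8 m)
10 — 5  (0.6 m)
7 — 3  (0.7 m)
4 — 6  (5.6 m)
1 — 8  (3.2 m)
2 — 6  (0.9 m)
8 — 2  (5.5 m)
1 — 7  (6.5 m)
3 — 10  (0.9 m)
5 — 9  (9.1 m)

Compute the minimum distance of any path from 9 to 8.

Enumerating some paths:
9–10–3–2–8: 6.2+0.9+4.8+5.5 = 17.4
9–10–3–7–1–8: 6.2+0.9+0.7+6.5+3.2 = 17.5
9–10–3–7–6–2–8: 6.2+0.9+0.7+1.4+0.9+5.5 = 15.6
Cheapest is 9–10–3–7–6–2–8 at 15.6 m.

15.6 m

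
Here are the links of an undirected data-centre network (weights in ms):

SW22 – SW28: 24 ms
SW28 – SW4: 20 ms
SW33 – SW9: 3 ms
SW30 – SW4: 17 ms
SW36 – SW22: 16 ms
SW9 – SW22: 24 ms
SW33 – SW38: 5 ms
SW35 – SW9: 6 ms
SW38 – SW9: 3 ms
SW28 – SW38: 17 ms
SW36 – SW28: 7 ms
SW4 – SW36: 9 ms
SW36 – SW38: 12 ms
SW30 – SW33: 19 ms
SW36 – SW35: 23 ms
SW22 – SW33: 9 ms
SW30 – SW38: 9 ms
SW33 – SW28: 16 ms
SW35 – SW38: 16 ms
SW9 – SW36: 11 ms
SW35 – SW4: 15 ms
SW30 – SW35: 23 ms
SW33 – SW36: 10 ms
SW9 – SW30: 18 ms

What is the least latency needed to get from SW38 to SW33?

Candidate routes:
SW38 - SW33: 5 = 5
SW38 - SW9 - SW33: 3+3 = 6
Cheapest is SW38 - SW33 at 5 ms.

5 ms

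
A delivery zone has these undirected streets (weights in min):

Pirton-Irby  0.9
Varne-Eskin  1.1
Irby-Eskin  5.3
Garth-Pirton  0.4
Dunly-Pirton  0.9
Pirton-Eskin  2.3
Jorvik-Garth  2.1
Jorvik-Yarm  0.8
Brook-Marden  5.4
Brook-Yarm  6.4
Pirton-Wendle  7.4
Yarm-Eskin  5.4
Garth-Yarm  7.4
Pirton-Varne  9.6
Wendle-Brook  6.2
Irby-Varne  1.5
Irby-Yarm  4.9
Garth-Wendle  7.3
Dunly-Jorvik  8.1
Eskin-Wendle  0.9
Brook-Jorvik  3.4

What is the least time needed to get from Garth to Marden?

10.9 min

Shortest distances from Garth:
Garth: 0
Pirton: 0.4  (via Garth)
Dunly: 1.3  (via Pirton)
Irby: 1.3  (via Pirton)
Jorvik: 2.1  (via Garth)
Eskin: 2.7  (via Pirton)
Varne: 2.8  (via Irby)
Yarm: 2.9  (via Jorvik)
Wendle: 3.6  (via Eskin)
Brook: 5.5  (via Jorvik)
Marden: 10.9  (via Brook)
Shortest route: Garth–Jorvik–Brook–Marden = 10.9 min.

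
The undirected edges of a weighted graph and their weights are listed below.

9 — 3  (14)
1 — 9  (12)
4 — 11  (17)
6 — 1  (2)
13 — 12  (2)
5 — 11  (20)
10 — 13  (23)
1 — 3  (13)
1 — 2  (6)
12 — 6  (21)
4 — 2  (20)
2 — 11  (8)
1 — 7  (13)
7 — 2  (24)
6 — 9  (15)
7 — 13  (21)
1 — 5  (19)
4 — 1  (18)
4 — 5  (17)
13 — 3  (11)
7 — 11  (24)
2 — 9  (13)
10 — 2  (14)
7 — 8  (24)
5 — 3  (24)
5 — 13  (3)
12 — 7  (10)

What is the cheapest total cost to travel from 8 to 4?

55

Compare a few routes:
8 → 7 → 1 → 2 → 4: 24+13+6+20 = 63
8 → 7 → 1 → 4: 24+13+18 = 55
8 → 7 → 12 → 13 → 5 → 4: 24+10+2+3+17 = 56
The minimum is 55 via 8 → 7 → 1 → 4.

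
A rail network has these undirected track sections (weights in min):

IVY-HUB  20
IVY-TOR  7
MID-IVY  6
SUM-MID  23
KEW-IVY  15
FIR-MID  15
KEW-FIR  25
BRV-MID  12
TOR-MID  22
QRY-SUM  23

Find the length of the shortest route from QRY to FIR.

Compare a few routes:
QRY–SUM–MID–IVY–KEW–FIR: 23+23+6+15+25 = 92
QRY–SUM–MID–FIR: 23+23+15 = 61
Cheapest is QRY–SUM–MID–FIR at 61 min.

61 min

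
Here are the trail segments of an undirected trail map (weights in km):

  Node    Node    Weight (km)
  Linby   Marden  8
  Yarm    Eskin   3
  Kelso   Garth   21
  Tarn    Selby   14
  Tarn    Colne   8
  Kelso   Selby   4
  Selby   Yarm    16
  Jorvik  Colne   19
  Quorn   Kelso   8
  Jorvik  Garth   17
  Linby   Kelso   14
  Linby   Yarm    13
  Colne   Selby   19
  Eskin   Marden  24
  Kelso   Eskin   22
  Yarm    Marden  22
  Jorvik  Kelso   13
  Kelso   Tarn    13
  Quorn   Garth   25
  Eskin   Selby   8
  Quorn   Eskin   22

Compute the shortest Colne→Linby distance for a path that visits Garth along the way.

Shortest Colne→Garth: Colne–Jorvik–Garth = 36
Shortest Garth→Linby: Garth–Kelso–Linby = 35
Total via Garth: 36 + 35 = 71 km.

71 km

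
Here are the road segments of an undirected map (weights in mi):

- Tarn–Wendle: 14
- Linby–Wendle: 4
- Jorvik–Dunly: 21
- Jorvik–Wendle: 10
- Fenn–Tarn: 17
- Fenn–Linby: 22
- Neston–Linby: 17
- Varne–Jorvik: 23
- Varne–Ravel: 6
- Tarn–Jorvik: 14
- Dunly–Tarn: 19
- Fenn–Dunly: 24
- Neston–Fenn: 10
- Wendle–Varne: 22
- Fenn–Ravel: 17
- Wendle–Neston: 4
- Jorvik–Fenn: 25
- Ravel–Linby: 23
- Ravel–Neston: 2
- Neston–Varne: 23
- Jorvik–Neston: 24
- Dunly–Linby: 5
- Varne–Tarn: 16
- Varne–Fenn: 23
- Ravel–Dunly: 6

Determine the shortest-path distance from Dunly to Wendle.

9 mi

Settle nodes by increasing distance from Dunly:
Dunly: 0
Linby: 5  (via Dunly)
Ravel: 6  (via Dunly)
Neston: 8  (via Ravel)
Wendle: 9  (via Linby)
Shortest route: Dunly → Linby → Wendle = 9 mi.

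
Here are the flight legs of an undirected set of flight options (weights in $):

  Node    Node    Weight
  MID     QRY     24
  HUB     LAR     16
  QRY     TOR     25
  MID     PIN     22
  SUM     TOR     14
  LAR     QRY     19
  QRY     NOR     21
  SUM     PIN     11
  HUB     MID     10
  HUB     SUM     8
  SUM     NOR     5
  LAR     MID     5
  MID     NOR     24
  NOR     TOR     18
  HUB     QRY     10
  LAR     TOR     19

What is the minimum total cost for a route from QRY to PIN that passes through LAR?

$46

Shortest QRY→LAR: QRY–LAR = 19
Best LAR to PIN: LAR–MID–PIN costing 27
Total via LAR: 19 + 27 = $46.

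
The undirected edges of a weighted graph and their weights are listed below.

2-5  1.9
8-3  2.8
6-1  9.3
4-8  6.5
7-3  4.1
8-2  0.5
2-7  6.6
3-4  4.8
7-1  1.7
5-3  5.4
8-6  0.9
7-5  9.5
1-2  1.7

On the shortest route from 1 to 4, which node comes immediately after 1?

Enumerating some paths:
1–2–5–3–4: 1.7+1.9+5.4+4.8 = 13.8
1–7–3–4: 1.7+4.1+4.8 = 10.6
1–2–8–4: 1.7+0.5+6.5 = 8.7
1–2–8–3–4: 1.7+0.5+2.8+4.8 = 9.8
Cheapest is 1–2–8–4 at 8.7.
So from 1 the first move is to 2.

2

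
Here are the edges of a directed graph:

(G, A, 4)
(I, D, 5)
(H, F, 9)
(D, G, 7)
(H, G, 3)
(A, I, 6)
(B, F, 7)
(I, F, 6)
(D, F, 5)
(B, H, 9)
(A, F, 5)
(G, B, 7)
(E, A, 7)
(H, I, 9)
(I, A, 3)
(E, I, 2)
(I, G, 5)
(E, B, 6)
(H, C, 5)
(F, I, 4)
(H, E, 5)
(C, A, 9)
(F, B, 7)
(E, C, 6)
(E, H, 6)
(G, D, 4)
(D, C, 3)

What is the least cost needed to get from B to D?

Compare a few routes:
B - F - I - D: 7+4+5 = 16
B - F - I - G - D: 7+4+5+4 = 20
The minimum is 16 via B - F - I - D.

16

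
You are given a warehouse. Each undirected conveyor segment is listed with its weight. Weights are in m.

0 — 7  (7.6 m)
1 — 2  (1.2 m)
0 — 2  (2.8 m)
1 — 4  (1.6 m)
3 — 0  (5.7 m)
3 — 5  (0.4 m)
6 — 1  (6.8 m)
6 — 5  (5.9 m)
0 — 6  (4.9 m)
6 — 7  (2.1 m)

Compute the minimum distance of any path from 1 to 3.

9.7 m

Enumerating some paths:
1–2–0–6–5–3: 1.2+2.8+4.9+5.9+0.4 = 15.2
1–6–5–3: 6.8+5.9+0.4 = 13.1
1–2–0–3: 1.2+2.8+5.7 = 9.7
Cheapest is 1–2–0–3 at 9.7 m.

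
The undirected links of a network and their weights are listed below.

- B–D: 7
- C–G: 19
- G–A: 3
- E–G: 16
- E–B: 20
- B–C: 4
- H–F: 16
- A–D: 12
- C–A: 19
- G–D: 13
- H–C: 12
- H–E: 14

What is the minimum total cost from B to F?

Compare a few routes:
B–C–H–F: 4+12+16 = 32
B–E–H–F: 20+14+16 = 50
Cheapest is B–C–H–F at 32.

32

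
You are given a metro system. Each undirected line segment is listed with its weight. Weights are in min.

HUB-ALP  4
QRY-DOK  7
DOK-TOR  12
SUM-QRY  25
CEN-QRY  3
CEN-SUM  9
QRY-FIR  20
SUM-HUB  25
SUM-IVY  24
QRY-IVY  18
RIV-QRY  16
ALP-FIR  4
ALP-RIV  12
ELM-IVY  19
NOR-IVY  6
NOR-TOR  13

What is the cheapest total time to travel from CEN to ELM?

40 min

Enumerating some paths:
CEN - QRY - IVY - ELM: 3+18+19 = 40
CEN - SUM - IVY - ELM: 9+24+19 = 52
Cheapest is CEN - QRY - IVY - ELM at 40 min.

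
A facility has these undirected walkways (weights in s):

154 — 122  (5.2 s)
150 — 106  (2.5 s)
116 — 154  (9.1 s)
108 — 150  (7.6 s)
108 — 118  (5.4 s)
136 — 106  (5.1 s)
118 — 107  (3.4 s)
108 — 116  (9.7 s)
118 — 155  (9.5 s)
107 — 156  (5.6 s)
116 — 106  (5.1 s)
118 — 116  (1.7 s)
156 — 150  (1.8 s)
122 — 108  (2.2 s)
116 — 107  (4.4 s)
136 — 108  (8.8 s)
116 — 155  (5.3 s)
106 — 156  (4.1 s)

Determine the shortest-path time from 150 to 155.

12.9 s

Shortest distances from 150:
150: 0
156: 1.8  (via 150)
106: 2.5  (via 150)
107: 7.4  (via 156)
116: 7.6  (via 106)
136: 7.6  (via 106)
108: 7.6  (via 150)
118: 9.3  (via 116)
122: 9.8  (via 108)
155: 12.9  (via 116)
Shortest route: 150–106–116–155 = 12.9 s.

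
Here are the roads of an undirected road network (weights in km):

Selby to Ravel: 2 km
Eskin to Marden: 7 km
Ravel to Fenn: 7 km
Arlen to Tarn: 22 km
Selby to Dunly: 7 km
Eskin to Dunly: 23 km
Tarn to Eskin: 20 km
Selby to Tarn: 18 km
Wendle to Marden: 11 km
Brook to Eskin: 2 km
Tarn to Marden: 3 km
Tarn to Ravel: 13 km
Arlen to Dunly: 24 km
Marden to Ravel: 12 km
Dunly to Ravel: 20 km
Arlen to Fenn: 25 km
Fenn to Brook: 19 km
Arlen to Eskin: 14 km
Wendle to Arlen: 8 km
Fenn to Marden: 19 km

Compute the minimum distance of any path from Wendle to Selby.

25 km

Settle nodes by increasing distance from Wendle:
Wendle: 0
Arlen: 8  (via Wendle)
Marden: 11  (via Wendle)
Tarn: 14  (via Marden)
Eskin: 18  (via Marden)
Brook: 20  (via Eskin)
Ravel: 23  (via Marden)
Selby: 25  (via Ravel)
Shortest route: Wendle–Marden–Ravel–Selby = 25 km.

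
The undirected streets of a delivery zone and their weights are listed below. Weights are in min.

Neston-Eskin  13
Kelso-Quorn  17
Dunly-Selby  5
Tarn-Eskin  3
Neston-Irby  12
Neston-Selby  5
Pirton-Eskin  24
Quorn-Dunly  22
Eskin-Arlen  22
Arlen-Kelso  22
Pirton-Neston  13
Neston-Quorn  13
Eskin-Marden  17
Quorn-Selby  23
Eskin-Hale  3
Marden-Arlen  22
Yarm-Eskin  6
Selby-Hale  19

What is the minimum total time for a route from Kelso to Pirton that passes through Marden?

Best Kelso to Marden: Kelso → Arlen → Marden costing 44
Shortest Marden→Pirton: Marden → Eskin → Pirton = 41
Total via Marden: 44 + 41 = 85 min.

85 min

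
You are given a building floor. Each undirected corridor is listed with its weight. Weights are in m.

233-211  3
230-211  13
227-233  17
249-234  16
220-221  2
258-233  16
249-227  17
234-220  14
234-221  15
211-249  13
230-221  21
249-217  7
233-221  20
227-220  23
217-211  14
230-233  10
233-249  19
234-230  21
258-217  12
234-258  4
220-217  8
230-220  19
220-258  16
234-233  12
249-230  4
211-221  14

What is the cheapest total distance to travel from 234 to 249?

Settle nodes by increasing distance from 234:
234: 0
258: 4  (via 234)
233: 12  (via 234)
220: 14  (via 234)
221: 15  (via 234)
211: 15  (via 233)
217: 16  (via 258)
249: 16  (via 234)
Shortest route: 234–249 = 16 m.

16 m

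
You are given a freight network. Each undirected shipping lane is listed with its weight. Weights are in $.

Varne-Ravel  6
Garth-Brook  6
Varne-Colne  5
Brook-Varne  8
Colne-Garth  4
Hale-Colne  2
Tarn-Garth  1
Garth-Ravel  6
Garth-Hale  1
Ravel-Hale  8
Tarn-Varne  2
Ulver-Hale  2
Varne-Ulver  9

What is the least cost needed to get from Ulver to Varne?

$6

Enumerating some paths:
Ulver → Hale → Colne → Varne: 2+2+5 = 9
Ulver → Hale → Garth → Tarn → Varne: 2+1+1+2 = 6
The minimum is $6 via Ulver → Hale → Garth → Tarn → Varne.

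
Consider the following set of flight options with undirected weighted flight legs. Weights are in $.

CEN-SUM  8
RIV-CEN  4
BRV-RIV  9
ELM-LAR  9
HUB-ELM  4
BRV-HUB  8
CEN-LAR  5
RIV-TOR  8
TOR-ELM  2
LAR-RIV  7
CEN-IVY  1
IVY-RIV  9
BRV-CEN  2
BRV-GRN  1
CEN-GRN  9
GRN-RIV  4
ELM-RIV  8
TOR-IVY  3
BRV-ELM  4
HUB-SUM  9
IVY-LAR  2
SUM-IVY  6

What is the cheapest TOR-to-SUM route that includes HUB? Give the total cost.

$15

Best TOR to HUB: TOR → ELM → HUB costing 6
Shortest HUB→SUM: HUB → SUM = 9
Total via HUB: 6 + 9 = $15.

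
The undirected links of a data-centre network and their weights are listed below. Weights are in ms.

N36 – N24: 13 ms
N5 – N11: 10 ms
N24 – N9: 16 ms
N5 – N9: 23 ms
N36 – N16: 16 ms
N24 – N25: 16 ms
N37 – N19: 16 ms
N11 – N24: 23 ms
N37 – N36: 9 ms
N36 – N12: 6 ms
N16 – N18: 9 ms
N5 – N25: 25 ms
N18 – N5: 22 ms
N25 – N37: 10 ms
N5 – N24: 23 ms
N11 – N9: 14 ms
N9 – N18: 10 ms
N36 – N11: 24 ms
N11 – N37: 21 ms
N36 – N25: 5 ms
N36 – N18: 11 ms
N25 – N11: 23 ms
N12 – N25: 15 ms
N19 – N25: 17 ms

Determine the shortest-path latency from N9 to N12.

Running Dijkstra from N9:
N9: 0
N18: 10  (via N9)
N11: 14  (via N9)
N24: 16  (via N9)
N16: 19  (via N18)
N36: 21  (via N18)
N5: 23  (via N9)
N25: 26  (via N36)
N12: 27  (via N36)
Shortest route: N9 → N18 → N36 → N12 = 27 ms.

27 ms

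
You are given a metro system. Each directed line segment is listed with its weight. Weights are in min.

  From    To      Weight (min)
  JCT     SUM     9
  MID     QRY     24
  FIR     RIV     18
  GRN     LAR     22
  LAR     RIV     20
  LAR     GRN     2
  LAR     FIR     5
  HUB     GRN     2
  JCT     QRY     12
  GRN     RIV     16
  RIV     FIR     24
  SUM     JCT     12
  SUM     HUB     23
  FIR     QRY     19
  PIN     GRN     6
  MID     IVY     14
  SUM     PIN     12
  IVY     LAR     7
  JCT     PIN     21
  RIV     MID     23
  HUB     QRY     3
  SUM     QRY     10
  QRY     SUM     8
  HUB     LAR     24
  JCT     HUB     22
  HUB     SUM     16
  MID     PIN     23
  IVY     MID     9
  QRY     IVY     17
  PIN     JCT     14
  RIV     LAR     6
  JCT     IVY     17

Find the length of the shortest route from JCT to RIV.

Compare a few routes:
JCT–IVY–LAR–GRN–RIV: 17+7+2+16 = 42
JCT–SUM–PIN–GRN–RIV: 9+12+6+16 = 43
JCT–HUB–GRN–RIV: 22+2+16 = 40
JCT–PIN–GRN–RIV: 21+6+16 = 43
The minimum is 40 min via JCT–HUB–GRN–RIV.

40 min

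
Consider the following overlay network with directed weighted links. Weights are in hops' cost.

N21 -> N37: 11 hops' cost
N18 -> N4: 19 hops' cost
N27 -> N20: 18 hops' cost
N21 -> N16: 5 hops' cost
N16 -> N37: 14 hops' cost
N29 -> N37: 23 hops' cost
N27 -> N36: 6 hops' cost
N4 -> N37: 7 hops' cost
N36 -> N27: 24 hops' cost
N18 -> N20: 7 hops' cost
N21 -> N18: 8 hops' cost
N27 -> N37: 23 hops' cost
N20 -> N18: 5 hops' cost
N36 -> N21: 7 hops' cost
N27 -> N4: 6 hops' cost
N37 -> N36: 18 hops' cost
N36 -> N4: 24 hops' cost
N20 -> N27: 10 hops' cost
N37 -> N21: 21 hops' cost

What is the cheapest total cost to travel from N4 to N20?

Candidate routes:
N4 → N37 → N21 → N18 → N20: 7+21+8+7 = 43
N4 → N37 → N36 → N21 → N18 → N20: 7+18+7+8+7 = 47
N4 → N37 → N36 → N27 → N20: 7+18+24+18 = 67
Cheapest is N4 → N37 → N21 → N18 → N20 at 43 hops' cost.

43 hops' cost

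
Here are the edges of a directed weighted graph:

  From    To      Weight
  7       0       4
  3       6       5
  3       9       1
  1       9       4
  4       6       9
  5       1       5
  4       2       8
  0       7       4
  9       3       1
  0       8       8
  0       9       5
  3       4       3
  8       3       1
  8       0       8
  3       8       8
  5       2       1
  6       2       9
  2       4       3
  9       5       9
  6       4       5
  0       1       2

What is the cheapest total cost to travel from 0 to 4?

Candidate routes:
0–9–3–4: 5+1+3 = 9
0–8–3–4: 8+1+3 = 12
0–1–9–3–4: 2+4+1+3 = 10
Cheapest is 0–9–3–4 at 9.

9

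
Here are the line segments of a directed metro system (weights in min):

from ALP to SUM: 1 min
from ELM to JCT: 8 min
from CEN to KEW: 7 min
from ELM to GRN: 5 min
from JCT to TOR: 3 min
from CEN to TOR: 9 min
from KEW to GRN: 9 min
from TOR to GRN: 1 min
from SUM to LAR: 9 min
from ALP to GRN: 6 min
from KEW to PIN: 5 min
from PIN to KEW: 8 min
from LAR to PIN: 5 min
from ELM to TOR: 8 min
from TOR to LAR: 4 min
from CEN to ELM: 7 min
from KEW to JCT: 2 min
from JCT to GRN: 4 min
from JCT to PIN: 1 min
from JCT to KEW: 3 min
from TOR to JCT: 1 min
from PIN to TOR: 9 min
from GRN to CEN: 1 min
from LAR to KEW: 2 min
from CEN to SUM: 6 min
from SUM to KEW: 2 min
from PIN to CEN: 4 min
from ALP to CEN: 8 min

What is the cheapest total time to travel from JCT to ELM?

Candidate routes:
JCT - KEW - PIN - CEN - ELM: 3+5+4+7 = 19
JCT - PIN - CEN - ELM: 1+4+7 = 12
JCT - KEW - GRN - CEN - ELM: 3+9+1+7 = 20
JCT - PIN - TOR - GRN - CEN - ELM: 1+9+1+1+7 = 19
The minimum is 12 min via JCT - PIN - CEN - ELM.

12 min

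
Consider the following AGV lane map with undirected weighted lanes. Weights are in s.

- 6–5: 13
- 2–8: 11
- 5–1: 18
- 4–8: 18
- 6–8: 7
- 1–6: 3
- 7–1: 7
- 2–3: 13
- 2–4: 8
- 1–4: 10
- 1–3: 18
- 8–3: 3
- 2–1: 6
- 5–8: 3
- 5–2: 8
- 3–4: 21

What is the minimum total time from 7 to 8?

17 s

Compare a few routes:
7–1–6–8: 7+3+7 = 17
7–1–2–5–8: 7+6+8+3 = 24
7–1–2–8: 7+6+11 = 24
The minimum is 17 s via 7–1–6–8.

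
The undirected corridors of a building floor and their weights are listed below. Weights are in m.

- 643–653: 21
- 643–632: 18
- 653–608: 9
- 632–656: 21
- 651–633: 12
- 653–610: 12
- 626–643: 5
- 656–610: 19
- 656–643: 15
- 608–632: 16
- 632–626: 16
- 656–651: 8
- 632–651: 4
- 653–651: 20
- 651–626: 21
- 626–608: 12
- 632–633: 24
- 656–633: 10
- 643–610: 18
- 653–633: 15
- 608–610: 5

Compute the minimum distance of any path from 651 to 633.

Compare a few routes:
651–633: 12 = 12
651–656–633: 8+10 = 18
651–632–633: 4+24 = 28
The minimum is 12 m via 651–633.

12 m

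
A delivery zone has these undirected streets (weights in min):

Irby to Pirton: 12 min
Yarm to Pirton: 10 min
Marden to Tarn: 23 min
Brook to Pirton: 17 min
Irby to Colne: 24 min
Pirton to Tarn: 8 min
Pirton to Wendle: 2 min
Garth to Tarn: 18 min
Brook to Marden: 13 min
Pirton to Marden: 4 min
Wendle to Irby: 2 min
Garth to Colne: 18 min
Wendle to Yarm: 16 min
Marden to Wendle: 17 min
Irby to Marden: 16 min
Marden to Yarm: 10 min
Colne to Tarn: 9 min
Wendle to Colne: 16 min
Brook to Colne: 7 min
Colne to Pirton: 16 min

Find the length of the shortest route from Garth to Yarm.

Settle nodes by increasing distance from Garth:
Garth: 0
Tarn: 18  (via Garth)
Colne: 18  (via Garth)
Brook: 25  (via Colne)
Pirton: 26  (via Tarn)
Wendle: 28  (via Pirton)
Marden: 30  (via Pirton)
Irby: 30  (via Wendle)
Yarm: 36  (via Pirton)
Shortest route: Garth → Tarn → Pirton → Yarm = 36 min.

36 min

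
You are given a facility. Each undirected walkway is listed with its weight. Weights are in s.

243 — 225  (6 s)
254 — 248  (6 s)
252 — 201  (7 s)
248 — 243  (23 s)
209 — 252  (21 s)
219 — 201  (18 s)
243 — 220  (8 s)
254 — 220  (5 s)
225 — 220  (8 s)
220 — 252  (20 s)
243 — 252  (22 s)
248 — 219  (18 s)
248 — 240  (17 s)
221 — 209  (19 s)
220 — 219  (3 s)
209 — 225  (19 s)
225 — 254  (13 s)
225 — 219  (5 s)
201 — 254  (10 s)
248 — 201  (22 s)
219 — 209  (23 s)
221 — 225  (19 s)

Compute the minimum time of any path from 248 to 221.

Compare a few routes:
248 → 219 → 225 → 221: 18+5+19 = 42
248 → 254 → 220 → 243 → 225 → 221: 6+5+8+6+19 = 44
248 → 254 → 225 → 221: 6+13+19 = 38
248 → 219 → 220 → 225 → 221: 18+3+8+19 = 48
The minimum is 38 s via 248 → 254 → 225 → 221.

38 s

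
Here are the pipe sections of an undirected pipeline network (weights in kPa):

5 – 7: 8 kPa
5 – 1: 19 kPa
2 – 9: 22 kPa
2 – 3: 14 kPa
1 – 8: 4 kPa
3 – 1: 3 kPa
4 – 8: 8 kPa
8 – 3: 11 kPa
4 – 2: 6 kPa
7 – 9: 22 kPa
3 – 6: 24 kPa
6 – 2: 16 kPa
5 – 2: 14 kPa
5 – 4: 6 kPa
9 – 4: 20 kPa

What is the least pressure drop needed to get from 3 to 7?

Running Dijkstra from 3:
3: 0
1: 3  (via 3)
8: 7  (via 1)
2: 14  (via 3)
4: 15  (via 8)
5: 21  (via 4)
6: 24  (via 3)
7: 29  (via 5)
Shortest route: 3 → 1 → 8 → 4 → 5 → 7 = 29 kPa.

29 kPa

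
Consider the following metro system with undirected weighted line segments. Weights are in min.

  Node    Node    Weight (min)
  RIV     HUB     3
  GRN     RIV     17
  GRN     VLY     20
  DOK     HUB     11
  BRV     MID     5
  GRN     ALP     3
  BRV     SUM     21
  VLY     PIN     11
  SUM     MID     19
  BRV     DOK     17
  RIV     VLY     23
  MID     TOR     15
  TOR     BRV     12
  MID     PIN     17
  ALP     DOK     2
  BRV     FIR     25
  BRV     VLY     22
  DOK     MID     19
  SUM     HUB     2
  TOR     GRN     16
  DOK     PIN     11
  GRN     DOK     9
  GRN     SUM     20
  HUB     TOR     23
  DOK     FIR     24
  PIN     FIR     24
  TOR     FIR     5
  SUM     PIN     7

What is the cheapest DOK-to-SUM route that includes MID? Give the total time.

Best DOK to MID: DOK–MID costing 19
Shortest MID→SUM: MID–SUM = 19
Total via MID: 19 + 19 = 38 min.

38 min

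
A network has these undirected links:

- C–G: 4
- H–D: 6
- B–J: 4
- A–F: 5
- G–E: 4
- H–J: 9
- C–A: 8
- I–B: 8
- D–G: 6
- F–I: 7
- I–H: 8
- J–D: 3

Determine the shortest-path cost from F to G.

Candidate routes:
F - I - H - D - G: 7+8+6+6 = 27
F - A - C - G: 5+8+4 = 17
F - I - B - J - D - G: 7+8+4+3+6 = 28
The minimum is 17 via F - A - C - G.

17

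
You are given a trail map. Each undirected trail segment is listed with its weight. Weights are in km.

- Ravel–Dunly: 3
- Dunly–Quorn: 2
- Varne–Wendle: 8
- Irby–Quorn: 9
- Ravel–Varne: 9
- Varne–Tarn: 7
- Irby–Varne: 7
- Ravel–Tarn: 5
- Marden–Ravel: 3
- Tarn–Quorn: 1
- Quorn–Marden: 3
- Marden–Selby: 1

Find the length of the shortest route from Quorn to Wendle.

Running Dijkstra from Quorn:
Quorn: 0
Tarn: 1  (via Quorn)
Dunly: 2  (via Quorn)
Marden: 3  (via Quorn)
Selby: 4  (via Marden)
Ravel: 5  (via Dunly)
Varne: 8  (via Tarn)
Irby: 9  (via Quorn)
Wendle: 16  (via Varne)
Shortest route: Quorn–Tarn–Varne–Wendle = 16 km.

16 km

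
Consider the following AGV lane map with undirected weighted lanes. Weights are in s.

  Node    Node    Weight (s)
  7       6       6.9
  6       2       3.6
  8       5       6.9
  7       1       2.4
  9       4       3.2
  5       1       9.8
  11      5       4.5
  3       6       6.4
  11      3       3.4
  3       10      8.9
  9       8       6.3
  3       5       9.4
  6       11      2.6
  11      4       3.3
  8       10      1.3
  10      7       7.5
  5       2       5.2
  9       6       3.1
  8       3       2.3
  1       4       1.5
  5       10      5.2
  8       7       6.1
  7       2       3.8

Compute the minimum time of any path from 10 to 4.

Compare a few routes:
10–8–3–11–4: 1.3+2.3+3.4+3.3 = 10.3
10–8–9–4: 1.3+6.3+3.2 = 10.8
Cheapest is 10–8–3–11–4 at 10.3 s.

10.3 s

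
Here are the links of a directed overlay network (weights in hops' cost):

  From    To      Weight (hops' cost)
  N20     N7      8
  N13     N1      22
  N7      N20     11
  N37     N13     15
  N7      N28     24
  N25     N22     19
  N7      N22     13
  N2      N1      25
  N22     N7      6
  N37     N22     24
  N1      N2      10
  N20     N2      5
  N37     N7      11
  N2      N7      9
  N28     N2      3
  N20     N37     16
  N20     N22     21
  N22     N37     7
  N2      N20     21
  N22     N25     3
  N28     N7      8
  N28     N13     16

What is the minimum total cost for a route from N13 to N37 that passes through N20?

Shortest N13→N20: N13–N1–N2–N7–N20 = 52
Shortest N20→N37: N20–N37 = 16
Total via N20: 52 + 16 = 68 hops' cost.

68 hops' cost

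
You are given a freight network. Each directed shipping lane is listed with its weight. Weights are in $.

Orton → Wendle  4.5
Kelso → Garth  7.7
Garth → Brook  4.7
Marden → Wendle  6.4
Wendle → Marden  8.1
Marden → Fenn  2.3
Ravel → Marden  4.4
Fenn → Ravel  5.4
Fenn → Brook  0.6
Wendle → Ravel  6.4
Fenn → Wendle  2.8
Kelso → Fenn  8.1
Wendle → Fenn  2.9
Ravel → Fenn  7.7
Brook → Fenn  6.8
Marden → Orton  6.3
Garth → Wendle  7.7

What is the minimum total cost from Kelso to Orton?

$24.2

Compare a few routes:
Kelso - Fenn - Wendle - Ravel - Marden - Orton: 8.1+2.8+6.4+4.4+6.3 = 28
Kelso - Fenn - Wendle - Marden - Orton: 8.1+2.8+8.1+6.3 = 25.3
Kelso - Fenn - Ravel - Marden - Orton: 8.1+5.4+4.4+6.3 = 24.2
The minimum is $24.2 via Kelso - Fenn - Ravel - Marden - Orton.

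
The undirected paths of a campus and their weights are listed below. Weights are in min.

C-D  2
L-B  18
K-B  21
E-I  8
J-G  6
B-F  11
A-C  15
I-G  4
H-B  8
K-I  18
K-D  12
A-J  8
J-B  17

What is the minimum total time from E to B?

35 min

Compare a few routes:
E–I–G–J–A–C–D–K–B: 8+4+6+8+15+2+12+21 = 76
E–I–K–B: 8+18+21 = 47
E–I–G–J–B: 8+4+6+17 = 35
The minimum is 35 min via E–I–G–J–B.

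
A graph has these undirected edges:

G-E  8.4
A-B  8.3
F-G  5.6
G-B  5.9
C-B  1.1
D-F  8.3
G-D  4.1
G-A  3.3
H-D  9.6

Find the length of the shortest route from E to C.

15.4

Settle nodes by increasing distance from E:
E: 0
G: 8.4  (via E)
A: 11.7  (via G)
D: 12.5  (via G)
F: 14  (via G)
B: 14.3  (via G)
C: 15.4  (via B)
Shortest route: E → G → B → C = 15.4.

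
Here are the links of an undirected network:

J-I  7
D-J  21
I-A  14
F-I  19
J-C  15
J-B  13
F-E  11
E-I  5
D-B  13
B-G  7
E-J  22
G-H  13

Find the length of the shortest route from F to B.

36

Enumerating some paths:
F - I - J - B: 19+7+13 = 39
F - E - I - J - B: 11+5+7+13 = 36
The minimum is 36 via F - E - I - J - B.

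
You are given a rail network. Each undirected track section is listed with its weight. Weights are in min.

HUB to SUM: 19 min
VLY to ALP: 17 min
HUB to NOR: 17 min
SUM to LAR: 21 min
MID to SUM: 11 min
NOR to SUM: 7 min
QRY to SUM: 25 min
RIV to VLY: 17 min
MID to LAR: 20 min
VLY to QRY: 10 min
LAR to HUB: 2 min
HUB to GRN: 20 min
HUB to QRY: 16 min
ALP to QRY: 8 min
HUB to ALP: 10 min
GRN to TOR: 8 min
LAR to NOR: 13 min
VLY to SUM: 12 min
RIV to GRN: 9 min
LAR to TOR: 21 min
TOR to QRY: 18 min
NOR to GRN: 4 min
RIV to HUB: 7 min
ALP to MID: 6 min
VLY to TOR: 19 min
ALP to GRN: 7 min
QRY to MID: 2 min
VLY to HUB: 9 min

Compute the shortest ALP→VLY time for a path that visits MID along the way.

Shortest ALP→MID: ALP–MID = 6
Best MID to VLY: MID–QRY–VLY costing 12
Total via MID: 6 + 12 = 18 min.

18 min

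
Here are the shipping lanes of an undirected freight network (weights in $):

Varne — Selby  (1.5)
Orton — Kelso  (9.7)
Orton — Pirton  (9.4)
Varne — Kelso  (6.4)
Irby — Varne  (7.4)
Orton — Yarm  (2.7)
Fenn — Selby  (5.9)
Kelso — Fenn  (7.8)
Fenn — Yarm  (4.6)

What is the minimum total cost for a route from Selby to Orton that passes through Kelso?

$17.6

Shortest Selby→Kelso: Selby–Varne–Kelso = 7.9
Best Kelso to Orton: Kelso–Orton costing 9.7
Total via Kelso: 7.9 + 9.7 = $17.6.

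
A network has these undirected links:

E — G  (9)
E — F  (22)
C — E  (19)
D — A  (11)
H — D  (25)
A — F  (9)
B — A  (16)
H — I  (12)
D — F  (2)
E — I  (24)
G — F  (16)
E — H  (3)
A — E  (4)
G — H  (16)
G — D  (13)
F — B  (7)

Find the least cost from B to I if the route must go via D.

Best B to D: B → F → D costing 9
Shortest D→I: D → A → E → H → I = 30
Total via D: 9 + 30 = 39.

39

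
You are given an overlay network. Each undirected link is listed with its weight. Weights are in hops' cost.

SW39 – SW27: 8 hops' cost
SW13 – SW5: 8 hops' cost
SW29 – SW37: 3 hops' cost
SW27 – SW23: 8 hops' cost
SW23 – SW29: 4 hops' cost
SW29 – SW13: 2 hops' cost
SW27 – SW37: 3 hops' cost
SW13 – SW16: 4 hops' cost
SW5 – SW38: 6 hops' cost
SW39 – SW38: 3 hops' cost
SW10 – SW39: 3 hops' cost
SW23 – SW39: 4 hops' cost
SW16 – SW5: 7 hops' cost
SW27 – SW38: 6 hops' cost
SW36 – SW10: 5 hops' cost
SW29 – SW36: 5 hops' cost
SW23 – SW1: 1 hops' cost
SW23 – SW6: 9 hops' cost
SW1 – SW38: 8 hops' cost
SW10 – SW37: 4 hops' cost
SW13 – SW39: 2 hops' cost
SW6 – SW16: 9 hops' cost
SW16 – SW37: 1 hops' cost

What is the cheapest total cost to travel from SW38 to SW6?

16 hops' cost

Shortest distances from SW38:
SW38: 0
SW39: 3  (via SW38)
SW13: 5  (via SW39)
SW10: 6  (via SW39)
SW27: 6  (via SW38)
SW5: 6  (via SW38)
SW29: 7  (via SW13)
SW23: 7  (via SW39)
SW1: 8  (via SW38)
SW37: 9  (via SW27)
SW16: 9  (via SW13)
SW36: 11  (via SW10)
SW6: 16  (via SW23)
Shortest route: SW38–SW39–SW23–SW6 = 16 hops' cost.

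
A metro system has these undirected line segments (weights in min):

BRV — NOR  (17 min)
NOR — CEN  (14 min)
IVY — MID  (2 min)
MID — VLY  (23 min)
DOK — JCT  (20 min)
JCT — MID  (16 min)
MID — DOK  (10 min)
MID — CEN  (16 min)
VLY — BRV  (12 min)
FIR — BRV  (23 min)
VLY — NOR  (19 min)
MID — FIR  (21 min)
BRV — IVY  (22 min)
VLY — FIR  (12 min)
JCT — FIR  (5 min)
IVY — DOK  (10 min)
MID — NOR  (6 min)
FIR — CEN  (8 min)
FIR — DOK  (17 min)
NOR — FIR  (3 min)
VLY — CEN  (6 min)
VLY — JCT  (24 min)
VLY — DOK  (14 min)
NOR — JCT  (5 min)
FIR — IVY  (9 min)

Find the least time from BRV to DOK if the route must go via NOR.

Shortest BRV→NOR: BRV → NOR = 17
Best NOR to DOK: NOR → MID → DOK costing 16
Total via NOR: 17 + 16 = 33 min.

33 min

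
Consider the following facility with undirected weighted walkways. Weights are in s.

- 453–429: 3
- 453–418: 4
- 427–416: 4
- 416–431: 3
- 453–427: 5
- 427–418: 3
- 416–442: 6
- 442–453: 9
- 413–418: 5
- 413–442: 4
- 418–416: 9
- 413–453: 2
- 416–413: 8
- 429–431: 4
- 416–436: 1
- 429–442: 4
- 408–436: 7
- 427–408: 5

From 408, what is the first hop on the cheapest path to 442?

Candidate routes:
408 - 436 - 416 - 442: 7+1+6 = 14
408 - 427 - 416 - 442: 5+4+6 = 15
The minimum is 14 s via 408 - 436 - 416 - 442.
So from 408 the first move is to 436.

436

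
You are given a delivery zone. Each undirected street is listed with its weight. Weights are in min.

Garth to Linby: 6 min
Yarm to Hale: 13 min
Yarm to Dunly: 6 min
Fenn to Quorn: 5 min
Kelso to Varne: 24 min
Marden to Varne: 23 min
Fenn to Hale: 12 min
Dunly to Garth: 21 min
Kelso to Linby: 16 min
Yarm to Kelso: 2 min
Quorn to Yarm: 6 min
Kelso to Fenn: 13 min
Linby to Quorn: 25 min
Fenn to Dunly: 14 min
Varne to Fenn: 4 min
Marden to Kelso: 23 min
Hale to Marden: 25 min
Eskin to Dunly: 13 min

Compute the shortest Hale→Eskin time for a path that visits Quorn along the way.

42 min

Shortest Hale→Quorn: Hale → Fenn → Quorn = 17
Shortest Quorn→Eskin: Quorn → Yarm → Dunly → Eskin = 25
Total via Quorn: 17 + 25 = 42 min.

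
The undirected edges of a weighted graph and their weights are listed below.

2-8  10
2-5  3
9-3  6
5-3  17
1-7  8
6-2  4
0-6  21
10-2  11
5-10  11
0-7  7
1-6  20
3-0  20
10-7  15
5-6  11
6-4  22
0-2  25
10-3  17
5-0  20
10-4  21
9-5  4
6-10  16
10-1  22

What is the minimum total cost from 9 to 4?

33

Enumerating some paths:
9 - 5 - 2 - 6 - 4: 4+3+4+22 = 33
9 - 5 - 6 - 4: 4+11+22 = 37
9 - 5 - 2 - 10 - 4: 4+3+11+21 = 39
9 - 5 - 10 - 4: 4+11+21 = 36
The minimum is 33 via 9 - 5 - 2 - 6 - 4.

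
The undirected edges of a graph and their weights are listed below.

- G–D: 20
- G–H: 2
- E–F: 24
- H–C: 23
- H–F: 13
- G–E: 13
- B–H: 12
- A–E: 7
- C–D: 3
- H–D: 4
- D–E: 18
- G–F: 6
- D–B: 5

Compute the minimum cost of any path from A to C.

28

Enumerating some paths:
A - E - G - H - D - C: 7+13+2+4+3 = 29
A - E - D - C: 7+18+3 = 28
Cheapest is A - E - D - C at 28.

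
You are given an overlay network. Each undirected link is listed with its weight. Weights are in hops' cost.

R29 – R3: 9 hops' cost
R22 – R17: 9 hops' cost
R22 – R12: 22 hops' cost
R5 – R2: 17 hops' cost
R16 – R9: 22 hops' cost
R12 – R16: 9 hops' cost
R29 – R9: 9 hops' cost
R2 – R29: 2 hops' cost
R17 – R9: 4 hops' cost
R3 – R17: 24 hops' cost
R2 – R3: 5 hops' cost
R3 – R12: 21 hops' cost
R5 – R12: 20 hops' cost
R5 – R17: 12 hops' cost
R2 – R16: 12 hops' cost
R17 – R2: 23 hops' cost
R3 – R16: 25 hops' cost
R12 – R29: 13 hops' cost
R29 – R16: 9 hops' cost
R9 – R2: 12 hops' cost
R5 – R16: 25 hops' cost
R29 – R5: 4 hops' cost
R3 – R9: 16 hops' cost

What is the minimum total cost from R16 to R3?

16 hops' cost

Compare a few routes:
R16–R29–R2–R3: 9+2+5 = 16
R16–R2–R3: 12+5 = 17
Cheapest is R16–R29–R2–R3 at 16 hops' cost.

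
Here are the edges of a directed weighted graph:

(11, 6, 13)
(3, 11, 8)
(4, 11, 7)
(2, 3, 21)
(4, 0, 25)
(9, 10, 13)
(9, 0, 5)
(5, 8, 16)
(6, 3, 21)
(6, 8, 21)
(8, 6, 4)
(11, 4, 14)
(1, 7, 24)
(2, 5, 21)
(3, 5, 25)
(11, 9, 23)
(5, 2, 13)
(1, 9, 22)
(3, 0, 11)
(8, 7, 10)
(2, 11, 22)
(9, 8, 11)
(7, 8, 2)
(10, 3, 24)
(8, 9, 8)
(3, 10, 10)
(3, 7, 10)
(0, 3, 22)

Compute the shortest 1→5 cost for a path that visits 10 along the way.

Shortest 1→10: 1–9–10 = 35
Shortest 10→5: 10–3–5 = 49
Total via 10: 35 + 49 = 84.

84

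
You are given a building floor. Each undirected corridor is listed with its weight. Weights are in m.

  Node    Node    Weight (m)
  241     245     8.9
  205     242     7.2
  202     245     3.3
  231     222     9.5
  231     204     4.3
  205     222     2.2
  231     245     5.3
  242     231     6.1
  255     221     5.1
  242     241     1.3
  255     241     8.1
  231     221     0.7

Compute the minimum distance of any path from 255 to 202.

Enumerating some paths:
255 - 241 - 242 - 231 - 245 - 202: 8.1+1.3+6.1+5.3+3.3 = 24.1
255 - 241 - 245 - 202: 8.1+8.9+3.3 = 20.3
255 - 221 - 231 - 245 - 202: 5.1+0.7+5.3+3.3 = 14.4
The minimum is 14.4 m via 255 - 221 - 231 - 245 - 202.

14.4 m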